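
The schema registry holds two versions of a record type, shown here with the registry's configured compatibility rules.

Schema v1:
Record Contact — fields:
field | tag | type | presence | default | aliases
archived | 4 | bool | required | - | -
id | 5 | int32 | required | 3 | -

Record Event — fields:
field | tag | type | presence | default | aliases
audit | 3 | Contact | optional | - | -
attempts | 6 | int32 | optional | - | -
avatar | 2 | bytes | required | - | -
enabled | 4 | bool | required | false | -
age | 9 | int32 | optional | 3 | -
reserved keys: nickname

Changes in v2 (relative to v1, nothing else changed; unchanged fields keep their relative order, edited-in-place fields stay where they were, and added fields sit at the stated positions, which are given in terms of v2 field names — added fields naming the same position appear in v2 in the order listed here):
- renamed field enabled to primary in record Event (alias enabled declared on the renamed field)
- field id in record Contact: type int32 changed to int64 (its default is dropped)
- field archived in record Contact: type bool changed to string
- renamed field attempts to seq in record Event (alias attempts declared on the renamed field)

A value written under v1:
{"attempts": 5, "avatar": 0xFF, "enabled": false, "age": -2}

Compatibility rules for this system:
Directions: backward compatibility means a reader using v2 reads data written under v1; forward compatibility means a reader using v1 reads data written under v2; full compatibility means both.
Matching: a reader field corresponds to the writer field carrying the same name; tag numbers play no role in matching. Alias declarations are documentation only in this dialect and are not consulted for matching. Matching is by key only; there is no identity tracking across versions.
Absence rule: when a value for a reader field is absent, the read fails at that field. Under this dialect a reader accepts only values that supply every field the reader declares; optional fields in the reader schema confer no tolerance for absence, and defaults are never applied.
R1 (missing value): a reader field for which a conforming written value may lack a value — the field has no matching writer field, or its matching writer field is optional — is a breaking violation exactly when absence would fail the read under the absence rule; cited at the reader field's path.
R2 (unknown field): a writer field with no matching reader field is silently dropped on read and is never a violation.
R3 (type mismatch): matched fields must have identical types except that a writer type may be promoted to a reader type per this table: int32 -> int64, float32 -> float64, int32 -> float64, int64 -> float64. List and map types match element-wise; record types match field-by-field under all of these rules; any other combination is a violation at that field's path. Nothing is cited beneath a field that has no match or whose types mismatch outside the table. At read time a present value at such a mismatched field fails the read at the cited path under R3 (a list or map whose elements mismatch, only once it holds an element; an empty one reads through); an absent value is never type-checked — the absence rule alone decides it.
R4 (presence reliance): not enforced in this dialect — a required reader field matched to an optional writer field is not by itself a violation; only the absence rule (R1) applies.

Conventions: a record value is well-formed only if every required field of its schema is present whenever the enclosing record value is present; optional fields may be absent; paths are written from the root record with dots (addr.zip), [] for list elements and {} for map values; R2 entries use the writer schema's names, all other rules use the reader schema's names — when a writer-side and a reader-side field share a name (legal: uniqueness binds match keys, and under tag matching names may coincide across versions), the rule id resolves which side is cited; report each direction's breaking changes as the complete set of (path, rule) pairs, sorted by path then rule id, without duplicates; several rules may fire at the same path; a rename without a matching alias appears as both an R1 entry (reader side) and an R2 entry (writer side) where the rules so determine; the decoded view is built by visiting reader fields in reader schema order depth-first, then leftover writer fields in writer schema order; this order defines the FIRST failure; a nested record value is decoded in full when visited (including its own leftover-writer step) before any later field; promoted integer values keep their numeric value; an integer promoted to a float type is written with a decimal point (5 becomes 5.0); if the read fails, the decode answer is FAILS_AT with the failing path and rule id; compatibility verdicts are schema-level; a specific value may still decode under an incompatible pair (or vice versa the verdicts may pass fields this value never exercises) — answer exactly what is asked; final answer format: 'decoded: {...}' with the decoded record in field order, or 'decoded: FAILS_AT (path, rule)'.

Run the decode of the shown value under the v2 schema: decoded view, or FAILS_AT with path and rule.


the writer's type comes first in each Event pair
migrating the Event value to v2:
  read fails at audit under R1 (no fill)
  => FAILS_AT (audit, R1)
ruling out the remaining Event differences:
  renamed field enabled to primary in record Event (alias enabled declared on the renamed field) -> affects the rule determinations only; this particular Event value decodes identically
  field id in record Contact: type int32 changed to int64 (its default is dropped) -> affects the rule determinations only; this particular Event value decodes identically
  field archived in record Contact: type bool changed to string -> affects the rule determinations only; this particular Event value decodes identically
  renamed field attempts to seq in record Event (alias attempts declared on the renamed field) -> affects the rule determinations only; this particular Event value decodes identically

decoded: FAILS_AT (audit, R1)


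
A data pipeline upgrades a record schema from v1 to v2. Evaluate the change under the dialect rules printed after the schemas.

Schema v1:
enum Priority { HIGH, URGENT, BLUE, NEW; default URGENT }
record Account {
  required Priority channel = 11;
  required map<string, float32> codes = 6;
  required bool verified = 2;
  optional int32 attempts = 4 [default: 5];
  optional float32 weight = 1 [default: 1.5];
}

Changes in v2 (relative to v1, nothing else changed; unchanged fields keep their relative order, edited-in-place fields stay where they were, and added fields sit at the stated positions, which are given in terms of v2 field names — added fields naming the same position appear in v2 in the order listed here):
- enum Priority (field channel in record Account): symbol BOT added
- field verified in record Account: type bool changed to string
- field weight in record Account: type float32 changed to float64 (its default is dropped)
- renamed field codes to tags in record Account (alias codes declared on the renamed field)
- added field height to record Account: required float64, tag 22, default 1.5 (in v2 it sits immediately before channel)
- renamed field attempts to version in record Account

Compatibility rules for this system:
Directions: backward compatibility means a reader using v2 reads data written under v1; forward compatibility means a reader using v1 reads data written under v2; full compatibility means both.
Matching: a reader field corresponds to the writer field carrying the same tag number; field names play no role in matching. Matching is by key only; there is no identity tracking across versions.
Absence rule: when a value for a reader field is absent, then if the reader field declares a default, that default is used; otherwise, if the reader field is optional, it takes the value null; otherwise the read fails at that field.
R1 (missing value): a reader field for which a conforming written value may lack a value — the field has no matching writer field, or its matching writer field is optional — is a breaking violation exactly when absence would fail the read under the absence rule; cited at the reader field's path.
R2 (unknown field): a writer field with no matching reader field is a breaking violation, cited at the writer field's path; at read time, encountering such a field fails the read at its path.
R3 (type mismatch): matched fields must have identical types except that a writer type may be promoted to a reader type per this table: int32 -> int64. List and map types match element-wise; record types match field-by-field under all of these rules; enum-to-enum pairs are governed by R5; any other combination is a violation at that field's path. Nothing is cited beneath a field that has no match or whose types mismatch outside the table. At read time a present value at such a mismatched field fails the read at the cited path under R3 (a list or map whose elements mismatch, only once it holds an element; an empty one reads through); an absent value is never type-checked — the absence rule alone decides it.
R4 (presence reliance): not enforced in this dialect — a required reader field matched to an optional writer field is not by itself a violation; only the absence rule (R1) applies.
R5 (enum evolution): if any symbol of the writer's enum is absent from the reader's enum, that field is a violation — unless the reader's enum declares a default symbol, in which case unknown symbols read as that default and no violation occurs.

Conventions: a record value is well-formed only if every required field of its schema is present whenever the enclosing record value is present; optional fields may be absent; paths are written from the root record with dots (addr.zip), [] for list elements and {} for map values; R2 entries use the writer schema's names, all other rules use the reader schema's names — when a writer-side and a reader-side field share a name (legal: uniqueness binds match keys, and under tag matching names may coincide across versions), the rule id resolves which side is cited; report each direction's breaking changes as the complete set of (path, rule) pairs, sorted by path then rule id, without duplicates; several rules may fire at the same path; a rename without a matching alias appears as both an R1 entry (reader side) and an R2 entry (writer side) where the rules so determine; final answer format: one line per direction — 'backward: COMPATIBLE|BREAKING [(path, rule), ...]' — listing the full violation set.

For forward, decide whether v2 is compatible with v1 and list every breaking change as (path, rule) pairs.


forward: BREAKING [(height, R2), (verified, R3), (weight, R3)]

arrows below run writer -> reader for Account
forward analysis of Account with v1 as reader and v2 as writer:
  channel: Priority -> Priority, writer required; from channel
  codes: map<string, float32> -> map<string, float32>, writer required; from tags
  verified: string -> bool, writer required; from verified
  attempts: int32 -> int32, writer optional; from version
  weight: float64 -> float32, writer optional; from weight
  leftover writer field: height
  rule R2 violated at height
  rule R3 violated at verified
  rule R3 violated at weight
  => 3 violation(s): forward is BREAKING for Account
remaining Account differences; none change what is asked:
  enum Priority (field channel in record Account): symbol BOT added -> fires no rule on Account, leaving the asked answer as it is
  renamed field codes to tags in record Account (alias codes declared on the renamed field) -> fires no rule on Account, leaving the asked answer as it is
  renamed field attempts to version in record Account -> fires no rule on Account, leaving the asked answer as it is


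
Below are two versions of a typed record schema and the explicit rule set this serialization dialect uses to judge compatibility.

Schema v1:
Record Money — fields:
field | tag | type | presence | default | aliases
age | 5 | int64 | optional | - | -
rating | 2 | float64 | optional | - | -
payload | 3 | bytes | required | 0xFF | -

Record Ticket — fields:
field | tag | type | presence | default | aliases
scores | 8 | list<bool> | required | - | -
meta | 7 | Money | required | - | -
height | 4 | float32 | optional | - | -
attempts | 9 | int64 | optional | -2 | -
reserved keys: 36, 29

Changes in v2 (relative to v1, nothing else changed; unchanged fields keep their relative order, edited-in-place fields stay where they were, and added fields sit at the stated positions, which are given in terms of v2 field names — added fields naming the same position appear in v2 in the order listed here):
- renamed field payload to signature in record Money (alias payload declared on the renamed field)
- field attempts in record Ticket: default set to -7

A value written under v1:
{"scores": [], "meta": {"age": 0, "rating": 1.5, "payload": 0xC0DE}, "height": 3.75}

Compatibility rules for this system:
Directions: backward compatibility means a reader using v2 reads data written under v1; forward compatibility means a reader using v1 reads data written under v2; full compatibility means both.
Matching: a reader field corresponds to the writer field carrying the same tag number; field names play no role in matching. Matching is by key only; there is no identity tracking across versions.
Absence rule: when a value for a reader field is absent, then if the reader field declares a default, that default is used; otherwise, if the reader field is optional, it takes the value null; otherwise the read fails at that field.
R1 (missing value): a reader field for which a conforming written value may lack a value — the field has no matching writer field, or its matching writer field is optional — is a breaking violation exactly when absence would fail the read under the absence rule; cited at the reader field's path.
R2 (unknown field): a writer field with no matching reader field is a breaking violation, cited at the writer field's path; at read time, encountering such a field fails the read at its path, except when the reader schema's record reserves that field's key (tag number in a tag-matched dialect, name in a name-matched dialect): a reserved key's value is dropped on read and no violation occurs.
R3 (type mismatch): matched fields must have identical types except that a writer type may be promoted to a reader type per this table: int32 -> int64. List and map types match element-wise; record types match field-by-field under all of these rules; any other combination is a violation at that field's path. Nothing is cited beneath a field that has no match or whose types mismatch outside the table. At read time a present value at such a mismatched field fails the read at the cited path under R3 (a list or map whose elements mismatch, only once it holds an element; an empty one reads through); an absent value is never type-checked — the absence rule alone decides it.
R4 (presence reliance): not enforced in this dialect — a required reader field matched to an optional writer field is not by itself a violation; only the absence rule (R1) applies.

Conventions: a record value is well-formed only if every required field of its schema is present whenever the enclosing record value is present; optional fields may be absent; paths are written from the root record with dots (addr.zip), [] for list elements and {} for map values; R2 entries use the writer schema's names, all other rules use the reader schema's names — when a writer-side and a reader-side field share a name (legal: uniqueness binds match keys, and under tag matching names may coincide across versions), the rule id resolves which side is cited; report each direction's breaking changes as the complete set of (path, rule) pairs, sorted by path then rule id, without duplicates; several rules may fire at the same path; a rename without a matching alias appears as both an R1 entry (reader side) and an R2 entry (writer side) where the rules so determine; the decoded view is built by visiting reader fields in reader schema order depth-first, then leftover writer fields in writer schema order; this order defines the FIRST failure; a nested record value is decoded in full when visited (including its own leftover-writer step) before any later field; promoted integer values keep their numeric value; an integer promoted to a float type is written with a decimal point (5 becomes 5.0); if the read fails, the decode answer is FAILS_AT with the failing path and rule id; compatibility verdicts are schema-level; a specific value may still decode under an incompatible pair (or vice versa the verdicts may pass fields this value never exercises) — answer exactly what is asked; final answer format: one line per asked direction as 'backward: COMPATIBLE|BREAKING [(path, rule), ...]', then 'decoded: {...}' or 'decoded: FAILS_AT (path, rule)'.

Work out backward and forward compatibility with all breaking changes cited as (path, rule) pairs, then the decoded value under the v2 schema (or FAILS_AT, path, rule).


arrows below run writer -> reader for Ticket
backward pass over Ticket, reader schema v2, writer schema v1:
  scores: paired with writer scores (list<bool> -> list<bool>; writer required)
  meta: paired with writer meta (Money -> Money; writer required)
  height: paired with writer height (float32 -> float32; writer optional)
  attempts: paired with writer attempts (int64 -> int64; writer optional)
  meta.age: paired with writer meta.age (int64 -> int64; writer optional)
  meta.rating: paired with writer meta.rating (float64 -> float64; writer optional)
  meta.signature: paired with writer meta.payload (bytes -> bytes; writer required)
  => backward verdict for Ticket: COMPATIBLE, no violations
forward pass over Ticket, reader schema v1, writer schema v2:
  scores: paired with writer scores (list<bool> -> list<bool>; writer required)
  meta: paired with writer meta (Money -> Money; writer required)
  height: paired with writer height (float32 -> float32; writer optional)
  attempts: paired with writer attempts (int64 -> int64; writer optional)
  meta.age: paired with writer meta.age (int64 -> int64; writer optional)
  meta.rating: paired with writer meta.rating (float64 -> float64; writer optional)
  meta.payload: paired with writer meta.signature (bytes -> bytes; writer required)
  => forward verdict for Ticket: COMPATIBLE, no violations
migrating the Ticket value to v2:
  scores := []
  meta.age := 0
  meta.rating := 1.5
  meta.signature := 0xC0DE (from writer payload)
  height := 3.75
  attempts := -7 (no value, default fills)
  => decoded: {"scores": [], "meta": {"age": 0, "rating": 1.5, "signature": 0xC0DE}, "height": 3.75, "attempts": -7}

backward: COMPATIBLE []; forward: COMPATIBLE []; decoded: {"scores": [], "meta": {"age": 0, "rating": 1.5, "signature": 0xC0DE}, "height": 3.75, "attempts": -7}


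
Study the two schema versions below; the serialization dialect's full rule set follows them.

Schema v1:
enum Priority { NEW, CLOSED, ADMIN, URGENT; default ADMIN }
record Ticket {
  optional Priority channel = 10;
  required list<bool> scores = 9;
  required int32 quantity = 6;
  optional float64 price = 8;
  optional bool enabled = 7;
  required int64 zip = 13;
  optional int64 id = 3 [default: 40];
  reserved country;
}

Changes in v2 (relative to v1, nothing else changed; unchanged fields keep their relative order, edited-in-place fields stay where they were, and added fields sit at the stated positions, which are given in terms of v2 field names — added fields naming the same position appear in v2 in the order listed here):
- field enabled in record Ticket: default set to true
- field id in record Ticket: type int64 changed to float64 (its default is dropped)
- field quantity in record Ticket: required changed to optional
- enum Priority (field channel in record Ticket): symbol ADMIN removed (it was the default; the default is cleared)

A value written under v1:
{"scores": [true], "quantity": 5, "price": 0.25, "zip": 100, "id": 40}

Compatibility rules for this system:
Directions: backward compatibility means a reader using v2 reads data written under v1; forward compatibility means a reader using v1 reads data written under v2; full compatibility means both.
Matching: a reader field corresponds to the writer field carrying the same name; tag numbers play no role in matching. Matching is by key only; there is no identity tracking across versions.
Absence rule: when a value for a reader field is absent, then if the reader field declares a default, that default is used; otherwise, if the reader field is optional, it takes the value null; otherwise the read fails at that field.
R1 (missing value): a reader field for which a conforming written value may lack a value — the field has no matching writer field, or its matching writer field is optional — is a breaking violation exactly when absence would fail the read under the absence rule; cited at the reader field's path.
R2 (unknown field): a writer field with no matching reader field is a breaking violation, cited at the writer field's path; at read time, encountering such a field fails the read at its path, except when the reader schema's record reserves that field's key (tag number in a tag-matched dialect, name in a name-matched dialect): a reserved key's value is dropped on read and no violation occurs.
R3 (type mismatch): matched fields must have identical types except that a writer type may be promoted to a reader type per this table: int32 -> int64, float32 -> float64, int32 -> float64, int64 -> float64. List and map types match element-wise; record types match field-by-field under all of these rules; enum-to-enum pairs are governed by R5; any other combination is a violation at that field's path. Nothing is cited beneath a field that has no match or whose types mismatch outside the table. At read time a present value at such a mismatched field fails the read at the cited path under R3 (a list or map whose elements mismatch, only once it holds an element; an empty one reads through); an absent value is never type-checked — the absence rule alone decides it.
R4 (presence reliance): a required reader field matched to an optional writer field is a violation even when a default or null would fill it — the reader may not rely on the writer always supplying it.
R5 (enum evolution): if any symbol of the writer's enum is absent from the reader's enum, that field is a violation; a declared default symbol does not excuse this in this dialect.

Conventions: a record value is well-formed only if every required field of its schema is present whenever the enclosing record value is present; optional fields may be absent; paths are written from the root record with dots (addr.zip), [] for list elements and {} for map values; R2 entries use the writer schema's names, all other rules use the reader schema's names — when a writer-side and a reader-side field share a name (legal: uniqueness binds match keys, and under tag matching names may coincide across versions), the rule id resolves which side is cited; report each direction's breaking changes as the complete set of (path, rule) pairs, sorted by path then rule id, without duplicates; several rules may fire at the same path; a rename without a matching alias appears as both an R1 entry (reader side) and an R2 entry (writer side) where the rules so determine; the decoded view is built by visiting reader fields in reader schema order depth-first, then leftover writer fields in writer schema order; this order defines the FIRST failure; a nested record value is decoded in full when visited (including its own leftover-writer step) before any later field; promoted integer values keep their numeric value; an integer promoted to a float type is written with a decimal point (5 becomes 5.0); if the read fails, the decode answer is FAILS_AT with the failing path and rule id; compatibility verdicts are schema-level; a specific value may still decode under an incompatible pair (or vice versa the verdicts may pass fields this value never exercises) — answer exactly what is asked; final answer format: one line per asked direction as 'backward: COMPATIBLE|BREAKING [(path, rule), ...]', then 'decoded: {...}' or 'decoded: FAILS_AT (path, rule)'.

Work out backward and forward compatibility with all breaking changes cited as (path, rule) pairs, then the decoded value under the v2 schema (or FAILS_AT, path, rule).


backward: BREAKING [(channel, R5)]; forward: BREAKING [(id, R3), (quantity, R1), (quantity, R4)]; decoded: {"channel": null, "scores": [true], "quantity": 5, "price": 0.25, "enabled": true, "zip": 100, "id": 40.0}

the writer's type comes first in each Ticket pair
backward for Ticket (reader v2, writer v1):
  channel: Priority -> Priority, writer optional; from channel
  scores: list<bool> -> list<bool>, writer required; from scores
  quantity: int32 -> int32, writer required; from quantity
  price: float64 -> float64, writer optional; from price
  enabled: bool -> bool, writer optional; from enabled
  zip: int64 -> int64, writer required; from zip
  id: int64 -> float64, writer optional; from id
  violation R5 at channel
  => backward: BREAKING (1)
forward for Ticket (reader v1, writer v2):
  channel: Priority -> Priority, writer optional; from channel
  scores: list<bool> -> list<bool>, writer required; from scores
  quantity: int32 -> int32, writer optional; from quantity
  price: float64 -> float64, writer optional; from price
  enabled: bool -> bool, writer optional; from enabled
  zip: int64 -> int64, writer required; from zip
  id: float64 -> int64, writer optional; from id
  violation R3 at id
  violation R1 at quantity
  violation R4 at quantity
  => forward: BREAKING (3)
decode walk for Ticket under reader schema v2:
  channel := null (not supplied -> null)
  scores := [true]
  quantity := 5
  price := 0.25
  enabled := true (no value, default fills)
  zip := 100
  id := 40.0 (int64 -> float64)
  => decoded: {"channel": null, "scores": [true], "quantity": 5, "price": 0.25, "enabled": true, "zip": 100, "id": 40.0}


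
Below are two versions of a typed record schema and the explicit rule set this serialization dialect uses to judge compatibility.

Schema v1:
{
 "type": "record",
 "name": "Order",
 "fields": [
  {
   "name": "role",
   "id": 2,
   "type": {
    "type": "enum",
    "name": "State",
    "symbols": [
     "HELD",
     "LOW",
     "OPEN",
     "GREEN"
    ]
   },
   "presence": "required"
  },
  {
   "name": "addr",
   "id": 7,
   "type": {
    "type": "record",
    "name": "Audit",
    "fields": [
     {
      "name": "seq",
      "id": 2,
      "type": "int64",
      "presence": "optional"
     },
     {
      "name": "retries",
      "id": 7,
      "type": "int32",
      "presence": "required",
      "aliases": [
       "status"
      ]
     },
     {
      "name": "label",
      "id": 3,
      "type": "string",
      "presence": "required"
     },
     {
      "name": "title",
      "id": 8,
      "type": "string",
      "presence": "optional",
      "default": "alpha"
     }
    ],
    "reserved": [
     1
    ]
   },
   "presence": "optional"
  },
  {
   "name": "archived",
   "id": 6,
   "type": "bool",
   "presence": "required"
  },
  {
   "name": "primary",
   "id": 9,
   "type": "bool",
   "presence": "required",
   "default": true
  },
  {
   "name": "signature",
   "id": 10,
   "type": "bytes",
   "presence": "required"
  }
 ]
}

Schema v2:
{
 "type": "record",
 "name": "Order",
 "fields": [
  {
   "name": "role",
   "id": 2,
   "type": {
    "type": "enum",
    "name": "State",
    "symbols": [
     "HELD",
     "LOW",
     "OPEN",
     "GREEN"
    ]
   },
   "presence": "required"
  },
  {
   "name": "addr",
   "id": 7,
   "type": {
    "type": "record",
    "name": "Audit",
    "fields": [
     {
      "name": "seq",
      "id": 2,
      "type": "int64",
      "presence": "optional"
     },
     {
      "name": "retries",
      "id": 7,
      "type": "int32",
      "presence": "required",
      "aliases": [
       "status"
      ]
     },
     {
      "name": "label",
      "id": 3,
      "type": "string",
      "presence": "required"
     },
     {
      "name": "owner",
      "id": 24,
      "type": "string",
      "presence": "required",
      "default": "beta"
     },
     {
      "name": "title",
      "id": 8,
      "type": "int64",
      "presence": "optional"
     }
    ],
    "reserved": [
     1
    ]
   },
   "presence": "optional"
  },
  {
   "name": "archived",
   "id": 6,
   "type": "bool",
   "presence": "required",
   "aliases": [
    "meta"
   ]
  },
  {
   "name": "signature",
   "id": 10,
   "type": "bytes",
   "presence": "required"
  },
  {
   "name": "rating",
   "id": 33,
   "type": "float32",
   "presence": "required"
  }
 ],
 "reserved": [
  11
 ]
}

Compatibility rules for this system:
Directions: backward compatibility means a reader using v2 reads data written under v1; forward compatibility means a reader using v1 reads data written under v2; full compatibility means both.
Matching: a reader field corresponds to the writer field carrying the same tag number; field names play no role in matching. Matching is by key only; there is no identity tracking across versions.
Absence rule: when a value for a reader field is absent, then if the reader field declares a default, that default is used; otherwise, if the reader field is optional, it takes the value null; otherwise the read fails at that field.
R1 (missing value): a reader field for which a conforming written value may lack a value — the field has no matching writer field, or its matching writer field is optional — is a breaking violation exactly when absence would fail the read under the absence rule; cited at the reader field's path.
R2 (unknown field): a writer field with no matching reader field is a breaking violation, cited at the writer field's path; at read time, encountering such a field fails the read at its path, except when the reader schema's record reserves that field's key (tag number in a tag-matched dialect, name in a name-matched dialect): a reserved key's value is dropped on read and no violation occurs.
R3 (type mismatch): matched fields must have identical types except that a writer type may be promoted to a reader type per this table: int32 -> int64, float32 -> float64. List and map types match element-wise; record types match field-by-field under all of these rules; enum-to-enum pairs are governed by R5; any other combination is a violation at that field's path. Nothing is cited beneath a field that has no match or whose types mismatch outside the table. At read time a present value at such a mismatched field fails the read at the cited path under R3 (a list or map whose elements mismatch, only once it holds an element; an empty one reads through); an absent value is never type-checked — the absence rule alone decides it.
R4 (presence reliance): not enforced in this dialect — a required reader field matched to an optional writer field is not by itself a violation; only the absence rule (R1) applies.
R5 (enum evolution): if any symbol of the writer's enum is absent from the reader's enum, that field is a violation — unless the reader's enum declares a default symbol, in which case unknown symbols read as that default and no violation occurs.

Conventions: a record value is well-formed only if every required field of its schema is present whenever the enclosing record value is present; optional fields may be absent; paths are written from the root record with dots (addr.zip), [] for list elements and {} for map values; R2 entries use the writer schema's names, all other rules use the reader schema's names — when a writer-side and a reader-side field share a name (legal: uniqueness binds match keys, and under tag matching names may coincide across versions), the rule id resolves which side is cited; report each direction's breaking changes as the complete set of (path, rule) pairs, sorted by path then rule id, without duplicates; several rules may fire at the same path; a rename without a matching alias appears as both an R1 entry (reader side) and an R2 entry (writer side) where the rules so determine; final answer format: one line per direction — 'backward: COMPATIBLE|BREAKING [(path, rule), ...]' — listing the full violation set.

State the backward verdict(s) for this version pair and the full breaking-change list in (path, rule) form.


backward: BREAKING [(addr.title, R3), (primary, R2), (rating, R1)]

each type pair in Order: writer, then reader
backward analysis of Order with v2 as reader and v1 as writer:
  role: paired with writer role (State -> State; writer required)
  addr: paired with writer addr (Audit -> Audit; writer optional)
  archived: paired with writer archived (bool -> bool; writer required)
  signature: paired with writer signature (bytes -> bytes; writer required)
  rating: no writer match
  leftover writer field: primary
  addr.seq: paired with writer addr.seq (int64 -> int64; writer optional)
  addr.retries: paired with writer addr.retries (int32 -> int32; writer required)
  addr.label: paired with writer addr.label (string -> string; writer required)
  addr.owner: no writer match
  addr.title: paired with writer addr.title (string -> int64; writer optional)
  violation R3 at addr.title
  violation R2 at primary
  violation R1 at rating
  => backward: BREAKING (3)
the other Order changes do not affect what is asked:
  added field owner to record Audit: required string, tag 24, default "beta" (in v2 it sits immediately before title) -> its effect on Order is confined to the forward direction, not asked


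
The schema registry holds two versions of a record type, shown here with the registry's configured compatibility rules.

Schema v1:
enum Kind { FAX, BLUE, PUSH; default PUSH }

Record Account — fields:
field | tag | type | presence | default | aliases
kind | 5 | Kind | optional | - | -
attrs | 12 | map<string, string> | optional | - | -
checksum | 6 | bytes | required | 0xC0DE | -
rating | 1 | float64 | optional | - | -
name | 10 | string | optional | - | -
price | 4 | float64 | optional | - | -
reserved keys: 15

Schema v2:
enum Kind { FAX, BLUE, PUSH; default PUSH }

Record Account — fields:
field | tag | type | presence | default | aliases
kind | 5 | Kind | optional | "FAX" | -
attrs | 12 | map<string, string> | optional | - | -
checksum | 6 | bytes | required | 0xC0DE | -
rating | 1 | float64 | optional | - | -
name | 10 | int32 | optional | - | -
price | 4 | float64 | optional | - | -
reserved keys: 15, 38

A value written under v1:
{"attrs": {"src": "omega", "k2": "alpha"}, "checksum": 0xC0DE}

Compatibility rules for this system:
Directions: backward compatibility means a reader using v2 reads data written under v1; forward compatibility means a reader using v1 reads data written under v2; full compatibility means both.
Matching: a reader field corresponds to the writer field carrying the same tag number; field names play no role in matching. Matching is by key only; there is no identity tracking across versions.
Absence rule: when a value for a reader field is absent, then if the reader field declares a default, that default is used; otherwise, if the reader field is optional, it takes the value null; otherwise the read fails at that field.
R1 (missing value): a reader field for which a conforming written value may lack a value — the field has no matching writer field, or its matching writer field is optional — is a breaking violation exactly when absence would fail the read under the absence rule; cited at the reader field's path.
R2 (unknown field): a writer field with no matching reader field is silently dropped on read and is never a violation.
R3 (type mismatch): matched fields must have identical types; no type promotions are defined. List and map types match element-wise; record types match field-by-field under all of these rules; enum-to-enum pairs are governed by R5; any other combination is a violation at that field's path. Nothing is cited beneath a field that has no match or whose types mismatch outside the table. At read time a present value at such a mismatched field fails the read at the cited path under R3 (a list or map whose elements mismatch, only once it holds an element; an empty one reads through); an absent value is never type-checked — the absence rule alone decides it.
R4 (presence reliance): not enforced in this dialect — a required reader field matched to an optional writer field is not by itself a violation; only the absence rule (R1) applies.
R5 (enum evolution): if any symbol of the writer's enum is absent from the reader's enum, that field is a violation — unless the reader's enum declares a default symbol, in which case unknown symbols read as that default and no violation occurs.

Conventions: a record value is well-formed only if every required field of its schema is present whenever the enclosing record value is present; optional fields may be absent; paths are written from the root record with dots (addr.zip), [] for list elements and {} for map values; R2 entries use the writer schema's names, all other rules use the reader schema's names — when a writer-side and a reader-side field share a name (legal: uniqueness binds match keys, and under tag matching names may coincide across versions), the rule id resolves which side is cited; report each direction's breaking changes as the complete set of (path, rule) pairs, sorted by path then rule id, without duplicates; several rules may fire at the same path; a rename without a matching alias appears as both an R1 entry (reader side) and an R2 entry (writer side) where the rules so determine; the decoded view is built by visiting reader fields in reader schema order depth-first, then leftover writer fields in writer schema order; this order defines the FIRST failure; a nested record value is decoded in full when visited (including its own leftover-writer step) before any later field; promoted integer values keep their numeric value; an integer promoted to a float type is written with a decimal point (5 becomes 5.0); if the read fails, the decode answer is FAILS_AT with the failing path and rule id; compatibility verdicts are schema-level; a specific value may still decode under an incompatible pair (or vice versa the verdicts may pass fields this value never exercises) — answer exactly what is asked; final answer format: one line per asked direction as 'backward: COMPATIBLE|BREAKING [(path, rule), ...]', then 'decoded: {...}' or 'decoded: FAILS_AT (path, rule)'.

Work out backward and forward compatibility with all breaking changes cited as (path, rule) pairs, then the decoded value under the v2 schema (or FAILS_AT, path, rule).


the writer's type comes first in each Account pair
backward analysis of Account with v2 as reader and v1 as writer:
  kind: paired with writer kind (Kind -> Kind; writer optional)
  attrs: paired with writer attrs (map<string, string> -> map<string, string>; writer optional)
  checksum: paired with writer checksum (bytes -> bytes; writer required)
  rating: paired with writer rating (float64 -> float64; writer optional)
  name: paired with writer name (string -> int32; writer optional)
  price: paired with writer price (float64 -> float64; writer optional)
  breaking: (name, R3)
  backward on Account therefore BREAKING (1)
forward analysis of Account with v1 as reader and v2 as writer:
  kind: paired with writer kind (Kind -> Kind; writer optional)
  attrs: paired with writer attrs (map<string, string> -> map<string, string>; writer optional)
  checksum: paired with writer checksum (bytes -> bytes; writer required)
  rating: paired with writer rating (float64 -> float64; writer optional)
  name: paired with writer name (int32 -> string; writer optional)
  price: paired with writer price (float64 -> float64; writer optional)
  breaking: (name, R3)
  forward on Account therefore BREAKING (1)
migrating the Account value to v2:
  kind := "FAX" (absent -> default)
  attrs := {"src": "omega", "k2": "alpha"}
  checksum := 0xC0DE
  rating := null (absent, optional -> null)
  name := null (absent, optional -> null)
  price := null (absent, optional -> null)
  => decoded: {"kind": "FAX", "attrs": {"src": "omega", "k2": "alpha"}, "checksum": 0xC0DE, "rating": null, "name": null, "price": null}

backward: BREAKING [(name, R3)]; forward: BREAKING [(name, R3)]; decoded: {"kind": "FAX", "attrs": {"src": "omega", "k2": "alpha"}, "checksum": 0xC0DE, "rating": null, "name": null, "price": null}
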